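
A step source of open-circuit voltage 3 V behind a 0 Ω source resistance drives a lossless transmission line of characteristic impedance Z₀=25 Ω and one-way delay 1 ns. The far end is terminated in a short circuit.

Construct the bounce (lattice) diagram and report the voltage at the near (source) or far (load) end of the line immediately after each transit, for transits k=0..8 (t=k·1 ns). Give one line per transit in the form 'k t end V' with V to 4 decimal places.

0 0 source 3.0000
1 1 load 0.0000
2 2 source 3.0000
3 3 load 0.0000
4 4 source 3.0000
5 5 load 0.0000
6 6 source 3.0000
7 7 load 0.0000
8 8 source 3.0000

Γ_L=-1.000000, Γ_S=-1.000000; launch V₁=3·25/25=3.000000
k=0 src: V=3.0000
k=1 load: inc=3.000000, refl=3.000000·-1.000000=-3.0000; V=0.000000+3.000000+-3.000000=0.0000
k=2 src: inc=-3.000000, refl=-3.000000·-1.000000=3.0000; V=3.000000+-3.000000+3.000000=3.0000
k=3 load: inc=3.000000, refl=3.000000·-1.000000=-3.0000; V=0.000000+3.000000+-3.000000=0.0000
k=4 src: inc=-3.000000, refl=-3.000000·-1.000000=3.0000; V=3.000000+-3.000000+3.000000=3.0000
k=5 load: inc=3.000000, refl=3.000000·-1.000000=-3.0000; V=0.000000+3.000000+-3.000000=0.0000
k=6 src: inc=-3.000000, refl=-3.000000·-1.000000=3.0000; V=3.000000+-3.000000+3.000000=3.0000
k=7 load: inc=3.000000, refl=3.000000·-1.000000=-3.0000; V=0.000000+3.000000+-3.000000=0.0000
k=8 src: inc=-3.000000, refl=-3.000000·-1.000000=3.0000; V=3.000000+-3.000000+3.000000=3.0000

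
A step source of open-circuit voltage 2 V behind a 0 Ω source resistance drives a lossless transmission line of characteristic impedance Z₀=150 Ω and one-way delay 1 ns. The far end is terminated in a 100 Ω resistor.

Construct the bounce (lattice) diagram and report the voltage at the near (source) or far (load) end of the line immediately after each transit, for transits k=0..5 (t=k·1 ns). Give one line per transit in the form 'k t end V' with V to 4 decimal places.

Γ_L=-0.200000, Γ_S=-1.000000; launch V₁=2·150/150=2.000000
k=0 src: V=2.0000
k=1 load: inc=2.000000, refl=2.000000·-0.200000=-0.4000; V=0.000000+2.000000+-0.400000=1.6000
k=2 src: inc=-0.400000, refl=-0.400000·-1.000000=0.4000; V=2.000000+-0.400000+0.400000=2.0000
k=3 load: inc=0.400000, refl=0.400000·-0.200000=-0.0800; V=1.600000+0.400000+-0.080000=1.9200
k=4 src: inc=-0.080000, refl=-0.080000·-1.000000=0.0800; V=2.000000+-0.080000+0.080000=2.0000
k=5 load: inc=0.080000, refl=0.080000·-0.200000=-0.0160; V=1.920000+0.080000+-0.016000=1.9840

0 0 source 2.0000
1 1 load 1.6000
2 2 source 2.0000
3 3 load 1.9200
4 4 source 2.0000
5 5 load 1.9840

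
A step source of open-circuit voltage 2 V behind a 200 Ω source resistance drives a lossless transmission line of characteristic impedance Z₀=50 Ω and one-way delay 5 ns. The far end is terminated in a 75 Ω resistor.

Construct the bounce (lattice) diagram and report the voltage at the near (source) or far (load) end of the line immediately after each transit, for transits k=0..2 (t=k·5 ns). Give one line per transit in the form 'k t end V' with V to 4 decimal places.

Γ_L=0.200000, Γ_S=0.600000; launch V₁=2·50/250=0.400000
k=0 src: V=0.4000
k=1 load: inc=0.400000, refl=0.400000·0.200000=0.0800; V=0.000000+0.400000+0.080000=0.4800
k=2 src: inc=0.080000, refl=0.080000·0.600000=0.0480; V=0.400000+0.080000+0.048000=0.5280

0 0 source 0.4000
1 5 load 0.4800
2 10 source 0.5280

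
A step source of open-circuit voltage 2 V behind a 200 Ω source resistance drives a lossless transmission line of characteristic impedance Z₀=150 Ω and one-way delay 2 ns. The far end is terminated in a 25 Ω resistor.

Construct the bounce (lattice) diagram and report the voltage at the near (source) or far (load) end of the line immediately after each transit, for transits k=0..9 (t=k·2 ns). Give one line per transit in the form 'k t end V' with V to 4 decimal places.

0 0 source 0.8571
1 2 load 0.2449
2 4 source 0.1574
3 6 load 0.2199
4 8 source 0.2288
5 10 load 0.2225
6 12 source 0.2215
7 14 load 0.2222
8 16 source 0.2223
9 18 load 0.2222

Γ_L=-0.714286, Γ_S=0.142857; launch V₁=2·150/350=0.857143
k=0 src: V=0.8571
k=1 load: inc=0.857143, refl=0.857143·-0.714286=-0.6122; V=0.000000+0.857143+-0.612245=0.2449
k=2 src: inc=-0.612245, refl=-0.612245·0.142857=-0.0875; V=0.857143+-0.612245+-0.087464=0.1574
k=3 load: inc=-0.087464, refl=-0.087464·-0.714286=0.0625; V=0.244898+-0.087464+0.062474=0.2199
k=4 src: inc=0.062474, refl=0.062474·0.142857=0.0089; V=0.157434+0.062474+0.008925=0.2288
k=5 load: inc=0.008925, refl=0.008925·-0.714286=-0.0064; V=0.219908+0.008925+-0.006375=0.2225
k=6 src: inc=-0.006375, refl=-0.006375·0.142857=-0.0009; V=0.228833+-0.006375+-0.000911=0.2215
k=7 load: inc=-0.000911, refl=-0.000911·-0.714286=0.0007; V=0.222458+-0.000911+0.000650=0.2222
k=8 src: inc=0.000650, refl=0.000650·0.142857=0.0001; V=0.221548+0.000650+0.000093=0.2223
k=9 load: inc=0.000093, refl=0.000093·-0.714286=-0.0001; V=0.222198+0.000093+-0.000066=0.2222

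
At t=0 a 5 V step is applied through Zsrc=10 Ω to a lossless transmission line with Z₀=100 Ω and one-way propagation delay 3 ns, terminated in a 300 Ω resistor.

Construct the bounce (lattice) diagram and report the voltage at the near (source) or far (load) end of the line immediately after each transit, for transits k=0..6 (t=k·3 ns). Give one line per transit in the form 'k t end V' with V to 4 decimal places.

0 0 source 4.5455
1 3 load 6.8182
2 6 source 4.9587
3 9 load 4.0289
4 12 source 4.7896
5 15 load 5.1700
6 18 source 4.8588

Γ_L=0.500000, Γ_S=-0.818182; launch V₁=5·100/110=4.545455
k=0 src: V=4.5455
k=1 load: inc=4.545455, refl=4.545455·0.500000=2.2727; V=0.000000+4.545455+2.272727=6.8182
k=2 src: inc=2.272727, refl=2.272727·-0.818182=-1.8595; V=4.545455+2.272727+-1.859504=4.9587
k=3 load: inc=-1.859504, refl=-1.859504·0.500000=-0.9298; V=6.818182+-1.859504+-0.929752=4.0289
k=4 src: inc=-0.929752, refl=-0.929752·-0.818182=0.7607; V=4.958678+-0.929752+0.760706=4.7896
k=5 load: inc=0.760706, refl=0.760706·0.500000=0.3804; V=4.028926+0.760706+0.380353=5.1700
k=6 src: inc=0.380353, refl=0.380353·-0.818182=-0.3112; V=4.789632+0.380353+-0.311198=4.8588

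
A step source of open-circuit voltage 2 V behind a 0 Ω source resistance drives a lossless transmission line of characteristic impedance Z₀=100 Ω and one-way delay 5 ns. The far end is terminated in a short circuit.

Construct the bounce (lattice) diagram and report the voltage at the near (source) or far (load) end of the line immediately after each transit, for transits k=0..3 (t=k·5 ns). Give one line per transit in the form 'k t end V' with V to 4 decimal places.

0 0 source 2.0000
1 5 load 0.0000
2 10 source 2.0000
3 15 load 0.0000

Γ_L=-1.000000, Γ_S=-1.000000; launch V₁=2·100/100=2.000000
k=0 src: V=2.0000
k=1 load: inc=2.000000, refl=2.000000·-1.000000=-2.0000; V=0.000000+2.000000+-2.000000=0.0000
k=2 src: inc=-2.000000, refl=-2.000000·-1.000000=2.0000; V=2.000000+-2.000000+2.000000=2.0000
k=3 load: inc=2.000000, refl=2.000000·-1.000000=-2.0000; V=0.000000+2.000000+-2.000000=0.0000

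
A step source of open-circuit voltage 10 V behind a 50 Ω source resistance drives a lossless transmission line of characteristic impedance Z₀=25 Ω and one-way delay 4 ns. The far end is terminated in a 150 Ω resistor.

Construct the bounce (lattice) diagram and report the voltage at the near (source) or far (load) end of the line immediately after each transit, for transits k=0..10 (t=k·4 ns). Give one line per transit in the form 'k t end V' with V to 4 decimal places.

0 0 source 3.3333
1 4 load 5.7143
2 8 source 6.5079
3 12 load 7.0748
4 16 source 7.2638
5 20 load 7.3988
6 24 source 7.4438
7 28 load 7.4759
8 32 source 7.4866
9 36 load 7.4943
10 40 source 7.4968

Γ_L=0.714286, Γ_S=0.333333; launch V₁=10·25/75=3.333333
k=0 src: V=3.3333
k=1 load: inc=3.333333, refl=3.333333·0.714286=2.3810; V=0.000000+3.333333+2.380952=5.7143
k=2 src: inc=2.380952, refl=2.380952·0.333333=0.7937; V=3.333333+2.380952+0.793651=6.5079
k=3 load: inc=0.793651, refl=0.793651·0.714286=0.5669; V=5.714286+0.793651+0.566893=7.0748
k=4 src: inc=0.566893, refl=0.566893·0.333333=0.1890; V=6.507937+0.566893+0.188964=7.2638
k=5 load: inc=0.188964, refl=0.188964·0.714286=0.1350; V=7.074830+0.188964+0.134975=7.3988
k=6 src: inc=0.134975, refl=0.134975·0.333333=0.0450; V=7.263794+0.134975+0.044992=7.4438
k=7 load: inc=0.044992, refl=0.044992·0.714286=0.0321; V=7.398769+0.044992+0.032137=7.4759
k=8 src: inc=0.032137, refl=0.032137·0.333333=0.0107; V=7.443761+0.032137+0.010712=7.4866
k=9 load: inc=0.010712, refl=0.010712·0.714286=0.0077; V=7.475897+0.010712+0.007652=7.4943
k=10 src: inc=0.007652, refl=0.007652·0.333333=0.0026; V=7.486610+0.007652+0.002551=7.4968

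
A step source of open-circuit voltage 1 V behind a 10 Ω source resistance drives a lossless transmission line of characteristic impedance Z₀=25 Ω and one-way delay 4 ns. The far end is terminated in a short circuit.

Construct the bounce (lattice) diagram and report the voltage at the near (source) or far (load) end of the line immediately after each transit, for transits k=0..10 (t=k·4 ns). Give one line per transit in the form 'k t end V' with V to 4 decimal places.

0 0 source 0.7143
1 4 load 0.0000
2 8 source 0.3061
3 12 load 0.0000
4 16 source 0.1312
5 20 load 0.0000
6 24 source 0.0562
7 28 load 0.0000
8 32 source 0.0241
9 36 load 0.0000
10 40 source 0.0103

Γ_L=-1.000000, Γ_S=-0.428571; launch V₁=1·25/35=0.714286
k=0 src: V=0.7143
k=1 load: inc=0.714286, refl=0.714286·-1.000000=-0.7143; V=0.000000+0.714286+-0.714286=0.0000
k=2 src: inc=-0.714286, refl=-0.714286·-0.428571=0.3061; V=0.714286+-0.714286+0.306122=0.3061
k=3 load: inc=0.306122, refl=0.306122·-1.000000=-0.3061; V=0.000000+0.306122+-0.306122=0.0000
k=4 src: inc=-0.306122, refl=-0.306122·-0.428571=0.1312; V=0.306122+-0.306122+0.131195=0.1312
k=5 load: inc=0.131195, refl=0.131195·-1.000000=-0.1312; V=0.000000+0.131195+-0.131195=0.0000
k=6 src: inc=-0.131195, refl=-0.131195·-0.428571=0.0562; V=0.131195+-0.131195+0.056227=0.0562
k=7 load: inc=0.056227, refl=0.056227·-1.000000=-0.0562; V=0.000000+0.056227+-0.056227=0.0000
k=8 src: inc=-0.056227, refl=-0.056227·-0.428571=0.0241; V=0.056227+-0.056227+0.024097=0.0241
k=9 load: inc=0.024097, refl=0.024097·-1.000000=-0.0241; V=0.000000+0.024097+-0.024097=0.0000
k=10 src: inc=-0.024097, refl=-0.024097·-0.428571=0.0103; V=0.024097+-0.024097+0.010327=0.0103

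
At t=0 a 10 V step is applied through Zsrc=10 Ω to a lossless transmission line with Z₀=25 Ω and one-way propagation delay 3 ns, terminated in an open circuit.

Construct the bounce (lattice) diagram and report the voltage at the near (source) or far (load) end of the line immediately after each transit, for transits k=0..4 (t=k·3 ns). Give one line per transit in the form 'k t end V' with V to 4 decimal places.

Γ_L=1.000000, Γ_S=-0.428571; launch V₁=10·25/35=7.142857
k=0 src: V=7.1429
k=1 load: inc=7.142857, refl=7.142857·1.000000=7.1429; V=0.000000+7.142857+7.142857=14.2857
k=2 src: inc=7.142857, refl=7.142857·-0.428571=-3.0612; V=7.142857+7.142857+-3.061224=11.2245
k=3 load: inc=-3.061224, refl=-3.061224·1.000000=-3.0612; V=14.285714+-3.061224+-3.061224=8.1633
k=4 src: inc=-3.061224, refl=-3.061224·-0.428571=1.3120; V=11.224490+-3.061224+1.311953=9.4752

0 0 source 7.1429
1 3 load 14.2857
2 6 source 11.2245
3 9 load 8.1633
4 12 source 9.4752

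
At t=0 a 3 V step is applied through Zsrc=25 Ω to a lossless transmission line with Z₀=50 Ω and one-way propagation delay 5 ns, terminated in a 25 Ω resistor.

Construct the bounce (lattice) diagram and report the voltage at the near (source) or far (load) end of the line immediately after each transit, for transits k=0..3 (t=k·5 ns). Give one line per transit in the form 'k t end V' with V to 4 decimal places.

Γ_L=-0.333333, Γ_S=-0.333333; launch V₁=3·50/75=2.000000
k=0 src: V=2.0000
k=1 load: inc=2.000000, refl=2.000000·-0.333333=-0.6667; V=0.000000+2.000000+-0.666667=1.3333
k=2 src: inc=-0.666667, refl=-0.666667·-0.333333=0.2222; V=2.000000+-0.666667+0.222222=1.5556
k=3 load: inc=0.222222, refl=0.222222·-0.333333=-0.0741; V=1.333333+0.222222+-0.074074=1.4815

0 0 source 2.0000
1 5 load 1.3333
2 10 source 1.5556
3 15 load 1.4815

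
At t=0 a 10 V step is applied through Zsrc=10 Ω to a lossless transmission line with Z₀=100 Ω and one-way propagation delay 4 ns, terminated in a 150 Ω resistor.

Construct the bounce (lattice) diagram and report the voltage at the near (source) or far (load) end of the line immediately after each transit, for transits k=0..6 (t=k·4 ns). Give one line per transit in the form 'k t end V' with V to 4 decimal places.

Γ_L=0.200000, Γ_S=-0.818182; launch V₁=10·100/110=9.090909
k=0 src: V=9.0909
k=1 load: inc=9.090909, refl=9.090909·0.200000=1.8182; V=0.000000+9.090909+1.818182=10.9091
k=2 src: inc=1.818182, refl=1.818182·-0.818182=-1.4876; V=9.090909+1.818182+-1.487603=9.4215
k=3 load: inc=-1.487603, refl=-1.487603·0.200000=-0.2975; V=10.909091+-1.487603+-0.297521=9.1240
k=4 src: inc=-0.297521, refl=-0.297521·-0.818182=0.2434; V=9.421488+-0.297521+0.243426=9.3674
k=5 load: inc=0.243426, refl=0.243426·0.200000=0.0487; V=9.123967+0.243426+0.048685=9.4161
k=6 src: inc=0.048685, refl=0.048685·-0.818182=-0.0398; V=9.367393+0.048685+-0.039833=9.3762

0 0 source 9.0909
1 4 load 10.9091
2 8 source 9.4215
3 12 load 9.1240
4 16 source 9.3674
5 20 load 9.4161
6 24 source 9.3762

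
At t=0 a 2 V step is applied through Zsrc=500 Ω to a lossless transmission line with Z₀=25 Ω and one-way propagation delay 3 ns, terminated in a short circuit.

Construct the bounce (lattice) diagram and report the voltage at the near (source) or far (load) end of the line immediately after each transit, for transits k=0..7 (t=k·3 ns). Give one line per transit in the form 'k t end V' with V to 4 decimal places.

Γ_L=-1.000000, Γ_S=0.904762; launch V₁=2·25/525=0.095238
k=0 src: V=0.0952
k=1 load: inc=0.095238, refl=0.095238·-1.000000=-0.0952; V=0.000000+0.095238+-0.095238=0.0000
k=2 src: inc=-0.095238, refl=-0.095238·0.904762=-0.0862; V=0.095238+-0.095238+-0.086168=-0.0862
k=3 load: inc=-0.086168, refl=-0.086168·-1.000000=0.0862; V=0.000000+-0.086168+0.086168=0.0000
k=4 src: inc=0.086168, refl=0.086168·0.904762=0.0780; V=-0.086168+0.086168+0.077961=0.0780
k=5 load: inc=0.077961, refl=0.077961·-1.000000=-0.0780; V=0.000000+0.077961+-0.077961=0.0000
k=6 src: inc=-0.077961, refl=-0.077961·0.904762=-0.0705; V=0.077961+-0.077961+-0.070536=-0.0705
k=7 load: inc=-0.070536, refl=-0.070536·-1.000000=0.0705; V=0.000000+-0.070536+0.070536=0.0000

0 0 source 0.0952
1 3 load 0.0000
2 6 source -0.0862
3 9 load 0.0000
4 12 source 0.0780
5 15 load 0.0000
6 18 source -0.0705
7 21 load 0.0000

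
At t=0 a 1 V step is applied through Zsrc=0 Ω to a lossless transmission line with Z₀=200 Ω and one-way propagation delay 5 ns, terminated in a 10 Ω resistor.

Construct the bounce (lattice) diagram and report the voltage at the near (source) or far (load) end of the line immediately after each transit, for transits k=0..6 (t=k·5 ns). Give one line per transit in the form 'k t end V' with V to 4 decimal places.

0 0 source 1.0000
1 5 load 0.0952
2 10 source 1.0000
3 15 load 0.1814
4 20 source 1.0000
5 25 load 0.2594
6 30 source 1.0000

Γ_L=-0.904762, Γ_S=-1.000000; launch V₁=1·200/200=1.000000
k=0 src: V=1.0000
k=1 load: inc=1.000000, refl=1.000000·-0.904762=-0.9048; V=0.000000+1.000000+-0.904762=0.0952
k=2 src: inc=-0.904762, refl=-0.904762·-1.000000=0.9048; V=1.000000+-0.904762+0.904762=1.0000
k=3 load: inc=0.904762, refl=0.904762·-0.904762=-0.8186; V=0.095238+0.904762+-0.818594=0.1814
k=4 src: inc=-0.818594, refl=-0.818594·-1.000000=0.8186; V=1.000000+-0.818594+0.818594=1.0000
k=5 load: inc=0.818594, refl=0.818594·-0.904762=-0.7406; V=0.181406+0.818594+-0.740633=0.2594
k=6 src: inc=-0.740633, refl=-0.740633·-1.000000=0.7406; V=1.000000+-0.740633+0.740633=1.0000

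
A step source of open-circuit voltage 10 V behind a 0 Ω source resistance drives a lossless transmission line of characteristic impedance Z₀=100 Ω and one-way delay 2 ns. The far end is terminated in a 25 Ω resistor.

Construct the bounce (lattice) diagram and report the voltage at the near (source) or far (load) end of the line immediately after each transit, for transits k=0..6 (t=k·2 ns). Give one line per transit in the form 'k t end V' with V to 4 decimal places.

0 0 source 10.0000
1 2 load 4.0000
2 4 source 10.0000
3 6 load 6.4000
4 8 source 10.0000
5 10 load 7.8400
6 12 source 10.0000

Γ_L=-0.600000, Γ_S=-1.000000; launch V₁=10·100/100=10.000000
k=0 src: V=10.0000
k=1 load: inc=10.000000, refl=10.000000·-0.600000=-6.0000; V=0.000000+10.000000+-6.000000=4.0000
k=2 src: inc=-6.000000, refl=-6.000000·-1.000000=6.0000; V=10.000000+-6.000000+6.000000=10.0000
k=3 load: inc=6.000000, refl=6.000000·-0.600000=-3.6000; V=4.000000+6.000000+-3.600000=6.4000
k=4 src: inc=-3.600000, refl=-3.600000·-1.000000=3.6000; V=10.000000+-3.600000+3.600000=10.0000
k=5 load: inc=3.600000, refl=3.600000·-0.600000=-2.1600; V=6.400000+3.600000+-2.160000=7.8400
k=6 src: inc=-2.160000, refl=-2.160000·-1.000000=2.1600; V=10.000000+-2.160000+2.160000=10.0000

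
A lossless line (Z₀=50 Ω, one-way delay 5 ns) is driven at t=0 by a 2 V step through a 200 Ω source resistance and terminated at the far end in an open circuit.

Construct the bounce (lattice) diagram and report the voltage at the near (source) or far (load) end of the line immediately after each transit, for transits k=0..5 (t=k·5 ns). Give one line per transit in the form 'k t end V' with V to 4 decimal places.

Γ_L=1.000000, Γ_S=0.600000; launch V₁=2·50/250=0.400000
k=0 src: V=0.4000
k=1 load: inc=0.400000, refl=0.400000·1.000000=0.4000; V=0.000000+0.400000+0.400000=0.8000
k=2 src: inc=0.400000, refl=0.400000·0.600000=0.2400; V=0.400000+0.400000+0.240000=1.0400
k=3 load: inc=0.240000, refl=0.240000·1.000000=0.2400; V=0.800000+0.240000+0.240000=1.2800
k=4 src: inc=0.240000, refl=0.240000·0.600000=0.1440; V=1.040000+0.240000+0.144000=1.4240
k=5 load: inc=0.144000, refl=0.144000·1.000000=0.1440; V=1.280000+0.144000+0.144000=1.5680

0 0 source 0.4000
1 5 load 0.8000
2 10 source 1.0400
3 15 load 1.2800
4 20 source 1.4240
5 25 load 1.5680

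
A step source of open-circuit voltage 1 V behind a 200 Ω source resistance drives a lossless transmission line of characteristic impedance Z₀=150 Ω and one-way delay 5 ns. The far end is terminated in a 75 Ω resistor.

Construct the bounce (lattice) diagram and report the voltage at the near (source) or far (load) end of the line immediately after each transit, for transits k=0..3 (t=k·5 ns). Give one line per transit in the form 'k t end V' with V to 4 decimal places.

Γ_L=-0.333333, Γ_S=0.142857; launch V₁=1·150/350=0.428571
k=0 src: V=0.4286
k=1 load: inc=0.428571, refl=0.428571·-0.333333=-0.1429; V=0.000000+0.428571+-0.142857=0.2857
k=2 src: inc=-0.142857, refl=-0.142857·0.142857=-0.0204; V=0.428571+-0.142857+-0.020408=0.2653
k=3 load: inc=-0.020408, refl=-0.020408·-0.333333=0.0068; V=0.285714+-0.020408+0.006803=0.2721

0 0 source 0.4286
1 5 load 0.2857
2 10 source 0.2653
3 15 load 0.2721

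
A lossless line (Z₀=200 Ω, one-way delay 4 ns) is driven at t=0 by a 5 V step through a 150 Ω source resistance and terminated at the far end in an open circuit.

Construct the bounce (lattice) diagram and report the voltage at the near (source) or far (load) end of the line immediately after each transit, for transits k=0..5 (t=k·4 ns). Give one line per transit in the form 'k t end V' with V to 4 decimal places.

Γ_L=1.000000, Γ_S=-0.142857; launch V₁=5·200/350=2.857143
k=0 src: V=2.8571
k=1 load: inc=2.857143, refl=2.857143·1.000000=2.8571; V=0.000000+2.857143+2.857143=5.7143
k=2 src: inc=2.857143, refl=2.857143·-0.142857=-0.4082; V=2.857143+2.857143+-0.408163=5.3061
k=3 load: inc=-0.408163, refl=-0.408163·1.000000=-0.4082; V=5.714286+-0.408163+-0.408163=4.8980
k=4 src: inc=-0.408163, refl=-0.408163·-0.142857=0.0583; V=5.306122+-0.408163+0.058309=4.9563
k=5 load: inc=0.058309, refl=0.058309·1.000000=0.0583; V=4.897959+0.058309+0.058309=5.0146

0 0 source 2.8571
1 4 load 5.7143
2 8 source 5.3061
3 12 load 4.8980
4 16 source 4.9563
5 20 load 5.0146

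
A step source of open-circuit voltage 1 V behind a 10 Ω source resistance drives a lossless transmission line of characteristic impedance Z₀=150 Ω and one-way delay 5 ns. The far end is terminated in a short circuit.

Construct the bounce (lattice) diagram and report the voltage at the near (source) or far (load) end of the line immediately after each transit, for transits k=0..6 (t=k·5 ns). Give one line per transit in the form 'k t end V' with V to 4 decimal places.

Γ_L=-1.000000, Γ_S=-0.875000; launch V₁=1·150/160=0.937500
k=0 src: V=0.9375
k=1 load: inc=0.937500, refl=0.937500·-1.000000=-0.9375; V=0.000000+0.937500+-0.937500=0.0000
k=2 src: inc=-0.937500, refl=-0.937500·-0.875000=0.8203; V=0.937500+-0.937500+0.820312=0.8203
k=3 load: inc=0.820312, refl=0.820312·-1.000000=-0.8203; V=0.000000+0.820312+-0.820312=0.0000
k=4 src: inc=-0.820312, refl=-0.820312·-0.875000=0.7178; V=0.820312+-0.820312+0.717773=0.7178
k=5 load: inc=0.717773, refl=0.717773·-1.000000=-0.7178; V=0.000000+0.717773+-0.717773=0.0000
k=6 src: inc=-0.717773, refl=-0.717773·-0.875000=0.6281; V=0.717773+-0.717773+0.628052=0.6281

0 0 source 0.9375
1 5 load 0.0000
2 10 source 0.8203
3 15 load 0.0000
4 20 source 0.7178
5 25 load 0.0000
6 30 source 0.6281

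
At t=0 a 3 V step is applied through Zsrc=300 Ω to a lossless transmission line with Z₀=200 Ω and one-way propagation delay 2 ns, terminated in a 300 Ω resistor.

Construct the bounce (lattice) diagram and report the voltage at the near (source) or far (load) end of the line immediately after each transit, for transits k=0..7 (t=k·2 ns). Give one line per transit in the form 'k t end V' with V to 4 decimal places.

0 0 source 1.2000
1 2 load 1.4400
2 4 source 1.4880
3 6 load 1.4976
4 8 source 1.4995
5 10 load 1.4999
6 12 source 1.5000
7 14 load 1.5000

Γ_L=0.200000, Γ_S=0.200000; launch V₁=3·200/500=1.200000
k=0 src: V=1.2000
k=1 load: inc=1.200000, refl=1.200000·0.200000=0.2400; V=0.000000+1.200000+0.240000=1.4400
k=2 src: inc=0.240000, refl=0.240000·0.200000=0.0480; V=1.200000+0.240000+0.048000=1.4880
k=3 load: inc=0.048000, refl=0.048000·0.200000=0.0096; V=1.440000+0.048000+0.009600=1.4976
k=4 src: inc=0.009600, refl=0.009600·0.200000=0.0019; V=1.488000+0.009600+0.001920=1.4995
k=5 load: inc=0.001920, refl=0.001920·0.200000=0.0004; V=1.497600+0.001920+0.000384=1.4999
k=6 src: inc=0.000384, refl=0.000384·0.200000=0.0001; V=1.499520+0.000384+0.000077=1.5000
k=7 load: inc=0.000077, refl=0.000077·0.200000=0.0000; V=1.499904+0.000077+0.000015=1.5000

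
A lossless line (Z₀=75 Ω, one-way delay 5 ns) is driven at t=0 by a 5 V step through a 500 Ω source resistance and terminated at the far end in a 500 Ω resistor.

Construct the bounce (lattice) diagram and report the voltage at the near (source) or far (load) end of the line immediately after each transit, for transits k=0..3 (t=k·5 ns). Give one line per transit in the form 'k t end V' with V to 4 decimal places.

Γ_L=0.739130, Γ_S=0.739130; launch V₁=5·75/575=0.652174
k=0 src: V=0.6522
k=1 load: inc=0.652174, refl=0.652174·0.739130=0.4820; V=0.000000+0.652174+0.482042=1.1342
k=2 src: inc=0.482042, refl=0.482042·0.739130=0.3563; V=0.652174+0.482042+0.356292=1.4905
k=3 load: inc=0.356292, refl=0.356292·0.739130=0.2633; V=1.134216+0.356292+0.263346=1.7539

0 0 source 0.6522
1 5 load 1.1342
2 10 source 1.4905
3 15 load 1.7539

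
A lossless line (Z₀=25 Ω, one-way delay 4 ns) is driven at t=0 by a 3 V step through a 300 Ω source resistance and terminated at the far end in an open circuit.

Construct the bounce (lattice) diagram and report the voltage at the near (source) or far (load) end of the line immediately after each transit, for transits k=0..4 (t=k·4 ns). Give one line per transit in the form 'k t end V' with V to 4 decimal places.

Γ_L=1.000000, Γ_S=0.846154; launch V₁=3·25/325=0.230769
k=0 src: V=0.2308
k=1 load: inc=0.230769, refl=0.230769·1.000000=0.2308; V=0.000000+0.230769+0.230769=0.4615
k=2 src: inc=0.230769, refl=0.230769·0.846154=0.1953; V=0.230769+0.230769+0.195266=0.6568
k=3 load: inc=0.195266, refl=0.195266·1.000000=0.1953; V=0.461538+0.195266+0.195266=0.8521
k=4 src: inc=0.195266, refl=0.195266·0.846154=0.1652; V=0.656805+0.195266+0.165225=1.0173

0 0 source 0.2308
1 4 load 0.4615
2 8 source 0.6568
3 12 load 0.8521
4 16 source 1.0173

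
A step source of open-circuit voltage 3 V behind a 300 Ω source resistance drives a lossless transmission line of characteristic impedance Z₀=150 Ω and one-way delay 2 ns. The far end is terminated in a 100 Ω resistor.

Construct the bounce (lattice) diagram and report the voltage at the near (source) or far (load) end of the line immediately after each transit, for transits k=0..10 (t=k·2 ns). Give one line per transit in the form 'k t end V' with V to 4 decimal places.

0 0 source 1.0000
1 2 load 0.8000
2 4 source 0.7333
3 6 load 0.7467
4 8 source 0.7511
5 10 load 0.7502
6 12 source 0.7499
7 14 load 0.7500
8 16 source 0.7500
9 18 load 0.7500
10 20 source 0.7500

Γ_L=-0.200000, Γ_S=0.333333; launch V₁=3·150/450=1.000000
k=0 src: V=1.0000
k=1 load: inc=1.000000, refl=1.000000·-0.200000=-0.2000; V=0.000000+1.000000+-0.200000=0.8000
k=2 src: inc=-0.200000, refl=-0.200000·0.333333=-0.0667; V=1.000000+-0.200000+-0.066667=0.7333
k=3 load: inc=-0.066667, refl=-0.066667·-0.200000=0.0133; V=0.800000+-0.066667+0.013333=0.7467
k=4 src: inc=0.013333, refl=0.013333·0.333333=0.0044; V=0.733333+0.013333+0.004444=0.7511
k=5 load: inc=0.004444, refl=0.004444·-0.200000=-0.0009; V=0.746667+0.004444+-0.000889=0.7502
k=6 src: inc=-0.000889, refl=-0.000889·0.333333=-0.0003; V=0.751111+-0.000889+-0.000296=0.7499
k=7 load: inc=-0.000296, refl=-0.000296·-0.200000=0.0001; V=0.750222+-0.000296+0.000059=0.7500
k=8 src: inc=0.000059, refl=0.000059·0.333333=0.0000; V=0.749926+0.000059+0.000020=0.7500
k=9 load: inc=0.000020, refl=0.000020·-0.200000=-0.0000; V=0.749985+0.000020+-0.000004=0.7500
k=10 src: inc=-0.000004, refl=-0.000004·0.333333=-0.0000; V=0.750005+-0.000004+-0.000001=0.7500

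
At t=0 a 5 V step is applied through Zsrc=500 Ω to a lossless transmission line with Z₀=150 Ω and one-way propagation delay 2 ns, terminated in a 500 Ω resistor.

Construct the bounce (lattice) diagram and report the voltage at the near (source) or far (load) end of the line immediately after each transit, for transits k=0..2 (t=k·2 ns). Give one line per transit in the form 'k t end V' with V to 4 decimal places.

Γ_L=0.538462, Γ_S=0.538462; launch V₁=5·150/650=1.153846
k=0 src: V=1.1538
k=1 load: inc=1.153846, refl=1.153846·0.538462=0.6213; V=0.000000+1.153846+0.621302=1.7751
k=2 src: inc=0.621302, refl=0.621302·0.538462=0.3345; V=1.153846+0.621302+0.334547=2.1097

0 0 source 1.1538
1 2 load 1.7751
2 4 source 2.1097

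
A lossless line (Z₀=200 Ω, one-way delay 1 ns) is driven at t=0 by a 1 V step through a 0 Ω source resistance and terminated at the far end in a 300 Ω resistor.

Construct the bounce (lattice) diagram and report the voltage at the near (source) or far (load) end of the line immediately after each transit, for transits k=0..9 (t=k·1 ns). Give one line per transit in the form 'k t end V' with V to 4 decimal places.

0 0 source 1.0000
1 1 load 1.2000
2 2 source 1.0000
3 3 load 0.9600
4 4 source 1.0000
5 5 load 1.0080
6 6 source 1.0000
7 7 load 0.9984
8 8 source 1.0000
9 9 load 1.0003

Γ_L=0.200000, Γ_S=-1.000000; launch V₁=1·200/200=1.000000
k=0 src: V=1.0000
k=1 load: inc=1.000000, refl=1.000000·0.200000=0.2000; V=0.000000+1.000000+0.200000=1.2000
k=2 src: inc=0.200000, refl=0.200000·-1.000000=-0.2000; V=1.000000+0.200000+-0.200000=1.0000
k=3 load: inc=-0.200000, refl=-0.200000·0.200000=-0.0400; V=1.200000+-0.200000+-0.040000=0.9600
k=4 src: inc=-0.040000, refl=-0.040000·-1.000000=0.0400; V=1.000000+-0.040000+0.040000=1.0000
k=5 load: inc=0.040000, refl=0.040000·0.200000=0.0080; V=0.960000+0.040000+0.008000=1.0080
k=6 src: inc=0.008000, refl=0.008000·-1.000000=-0.0080; V=1.000000+0.008000+-0.008000=1.0000
k=7 load: inc=-0.008000, refl=-0.008000·0.200000=-0.0016; V=1.008000+-0.008000+-0.001600=0.9984
k=8 src: inc=-0.001600, refl=-0.001600·-1.000000=0.0016; V=1.000000+-0.001600+0.001600=1.0000
k=9 load: inc=0.001600, refl=0.001600·0.200000=0.0003; V=0.998400+0.001600+0.000320=1.0003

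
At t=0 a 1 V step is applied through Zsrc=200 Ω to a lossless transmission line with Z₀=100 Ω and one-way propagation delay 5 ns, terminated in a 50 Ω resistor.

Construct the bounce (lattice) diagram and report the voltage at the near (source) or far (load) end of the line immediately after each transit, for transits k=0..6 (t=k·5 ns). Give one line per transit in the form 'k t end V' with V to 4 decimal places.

Γ_L=-0.333333, Γ_S=0.333333; launch V₁=1·100/300=0.333333
k=0 src: V=0.3333
k=1 load: inc=0.333333, refl=0.333333·-0.333333=-0.1111; V=0.000000+0.333333+-0.111111=0.2222
k=2 src: inc=-0.111111, refl=-0.111111·0.333333=-0.0370; V=0.333333+-0.111111+-0.037037=0.1852
k=3 load: inc=-0.037037, refl=-0.037037·-0.333333=0.0123; V=0.222222+-0.037037+0.012346=0.1975
k=4 src: inc=0.012346, refl=0.012346·0.333333=0.0041; V=0.185185+0.012346+0.004115=0.2016
k=5 load: inc=0.004115, refl=0.004115·-0.333333=-0.0014; V=0.197531+0.004115+-0.001372=0.2003
k=6 src: inc=-0.001372, refl=-0.001372·0.333333=-0.0005; V=0.201646+-0.001372+-0.000457=0.1998

0 0 source 0.3333
1 5 load 0.2222
2 10 source 0.1852
3 15 load 0.1975
4 20 source 0.2016
5 25 load 0.2003
6 30 source 0.1998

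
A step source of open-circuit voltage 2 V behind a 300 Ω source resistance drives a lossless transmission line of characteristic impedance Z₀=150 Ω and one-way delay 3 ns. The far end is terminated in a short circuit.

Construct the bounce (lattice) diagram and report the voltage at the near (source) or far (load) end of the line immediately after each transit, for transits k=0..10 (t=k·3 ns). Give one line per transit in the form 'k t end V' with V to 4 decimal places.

Γ_L=-1.000000, Γ_S=0.333333; launch V₁=2·150/450=0.666667
k=0 src: V=0.6667
k=1 load: inc=0.666667, refl=0.666667·-1.000000=-0.6667; V=0.000000+0.666667+-0.666667=0.0000
k=2 src: inc=-0.666667, refl=-0.666667·0.333333=-0.2222; V=0.666667+-0.666667+-0.222222=-0.2222
k=3 load: inc=-0.222222, refl=-0.222222·-1.000000=0.2222; V=0.000000+-0.222222+0.222222=0.0000
k=4 src: inc=0.222222, refl=0.222222·0.333333=0.0741; V=-0.222222+0.222222+0.074074=0.0741
k=5 load: inc=0.074074, refl=0.074074·-1.000000=-0.0741; V=0.000000+0.074074+-0.074074=0.0000
k=6 src: inc=-0.074074, refl=-0.074074·0.333333=-0.0247; V=0.074074+-0.074074+-0.024691=-0.0247
k=7 load: inc=-0.024691, refl=-0.024691·-1.000000=0.0247; V=0.000000+-0.024691+0.024691=0.0000
k=8 src: inc=0.024691, refl=0.024691·0.333333=0.0082; V=-0.024691+0.024691+0.008230=0.0082
k=9 load: inc=0.008230, refl=0.008230·-1.000000=-0.0082; V=0.000000+0.008230+-0.008230=0.0000
k=10 src: inc=-0.008230, refl=-0.008230·0.333333=-0.0027; V=0.008230+-0.008230+-0.002743=-0.0027

0 0 source 0.6667
1 3 load 0.0000
2 6 source -0.2222
3 9 load 0.0000
4 12 source 0.0741
5 15 load 0.0000
6 18 source -0.0247
7 21 load 0.0000
8 24 source 0.0082
9 27 load 0.0000
10 30 source -0.0027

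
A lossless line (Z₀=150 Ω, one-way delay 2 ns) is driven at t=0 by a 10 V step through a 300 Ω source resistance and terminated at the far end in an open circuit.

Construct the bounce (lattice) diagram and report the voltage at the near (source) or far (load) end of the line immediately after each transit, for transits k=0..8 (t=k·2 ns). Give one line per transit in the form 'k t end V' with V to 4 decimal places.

0 0 source 3.3333
1 2 load 6.6667
2 4 source 7.7778
3 6 load 8.8889
4 8 source 9.2593
5 10 load 9.6296
6 12 source 9.7531
7 14 load 9.8765
8 16 source 9.9177

Γ_L=1.000000, Γ_S=0.333333; launch V₁=10·150/450=3.333333
k=0 src: V=3.3333
k=1 load: inc=3.333333, refl=3.333333·1.000000=3.3333; V=0.000000+3.333333+3.333333=6.6667
k=2 src: inc=3.333333, refl=3.333333·0.333333=1.1111; V=3.333333+3.333333+1.111111=7.7778
k=3 load: inc=1.111111, refl=1.111111·1.000000=1.1111; V=6.666667+1.111111+1.111111=8.8889
k=4 src: inc=1.111111, refl=1.111111·0.333333=0.3704; V=7.777778+1.111111+0.370370=9.2593
k=5 load: inc=0.370370, refl=0.370370·1.000000=0.3704; V=8.888889+0.370370+0.370370=9.6296
k=6 src: inc=0.370370, refl=0.370370·0.333333=0.1235; V=9.259259+0.370370+0.123457=9.7531
k=7 load: inc=0.123457, refl=0.123457·1.000000=0.1235; V=9.629630+0.123457+0.123457=9.8765
k=8 src: inc=0.123457, refl=0.123457·0.333333=0.0412; V=9.753086+0.123457+0.041152=9.9177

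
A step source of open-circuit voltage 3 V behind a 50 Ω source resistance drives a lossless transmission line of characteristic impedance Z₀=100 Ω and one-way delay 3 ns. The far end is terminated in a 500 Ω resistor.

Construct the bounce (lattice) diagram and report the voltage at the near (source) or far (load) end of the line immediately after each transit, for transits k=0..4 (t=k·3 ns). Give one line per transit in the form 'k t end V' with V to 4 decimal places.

Γ_L=0.666667, Γ_S=-0.333333; launch V₁=3·100/150=2.000000
k=0 src: V=2.0000
k=1 load: inc=2.000000, refl=2.000000·0.666667=1.3333; V=0.000000+2.000000+1.333333=3.3333
k=2 src: inc=1.333333, refl=1.333333·-0.333333=-0.4444; V=2.000000+1.333333+-0.444444=2.8889
k=3 load: inc=-0.444444, refl=-0.444444·0.666667=-0.2963; V=3.333333+-0.444444+-0.296296=2.5926
k=4 src: inc=-0.296296, refl=-0.296296·-0.333333=0.0988; V=2.888889+-0.296296+0.098765=2.6914

0 0 source 2.0000
1 3 load 3.3333
2 6 source 2.8889
3 9 load 2.5926
4 12 source 2.6914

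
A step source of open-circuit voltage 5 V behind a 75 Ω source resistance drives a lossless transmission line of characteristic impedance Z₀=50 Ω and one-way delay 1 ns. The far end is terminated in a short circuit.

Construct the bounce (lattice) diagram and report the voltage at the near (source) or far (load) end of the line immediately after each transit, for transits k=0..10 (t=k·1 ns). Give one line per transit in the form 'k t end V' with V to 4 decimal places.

Γ_L=-1.000000, Γ_S=0.200000; launch V₁=5·50/125=2.000000
k=0 src: V=2.0000
k=1 load: inc=2.000000, refl=2.000000·-1.000000=-2.0000; V=0.000000+2.000000+-2.000000=0.0000
k=2 src: inc=-2.000000, refl=-2.000000·0.200000=-0.4000; V=2.000000+-2.000000+-0.400000=-0.4000
k=3 load: inc=-0.400000, refl=-0.400000·-1.000000=0.4000; V=0.000000+-0.400000+0.400000=0.0000
k=4 src: inc=0.400000, refl=0.400000·0.200000=0.0800; V=-0.400000+0.400000+0.080000=0.0800
k=5 load: inc=0.080000, refl=0.080000·-1.000000=-0.0800; V=0.000000+0.080000+-0.080000=0.0000
k=6 src: inc=-0.080000, refl=-0.080000·0.200000=-0.0160; V=0.080000+-0.080000+-0.016000=-0.0160
k=7 load: inc=-0.016000, refl=-0.016000·-1.000000=0.0160; V=0.000000+-0.016000+0.016000=0.0000
k=8 src: inc=0.016000, refl=0.016000·0.200000=0.0032; V=-0.016000+0.016000+0.003200=0.0032
k=9 load: inc=0.003200, refl=0.003200·-1.000000=-0.0032; V=0.000000+0.003200+-0.003200=0.0000
k=10 src: inc=-0.003200, refl=-0.003200·0.200000=-0.0006; V=0.003200+-0.003200+-0.000640=-0.0006

0 0 source 2.0000
1 1 load 0.0000
2 2 source -0.4000
3 3 load 0.0000
4 4 source 0.0800
5 5 load 0.0000
6 6 source -0.0160
7 7 load 0.0000
8 8 source 0.0032
9 9 load 0.0000
10 10 source -0.0006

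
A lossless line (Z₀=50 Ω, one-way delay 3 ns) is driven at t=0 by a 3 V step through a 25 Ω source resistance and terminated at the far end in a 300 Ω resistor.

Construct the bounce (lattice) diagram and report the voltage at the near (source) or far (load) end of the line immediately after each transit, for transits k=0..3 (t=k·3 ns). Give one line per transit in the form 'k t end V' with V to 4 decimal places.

0 0 source 2.0000
1 3 load 3.4286
2 6 source 2.9524
3 9 load 2.6122

Γ_L=0.714286, Γ_S=-0.333333; launch V₁=3·50/75=2.000000
k=0 src: V=2.0000
k=1 load: inc=2.000000, refl=2.000000·0.714286=1.4286; V=0.000000+2.000000+1.428571=3.4286
k=2 src: inc=1.428571, refl=1.428571·-0.333333=-0.4762; V=2.000000+1.428571+-0.476190=2.9524
k=3 load: inc=-0.476190, refl=-0.476190·0.714286=-0.3401; V=3.428571+-0.476190+-0.340136=2.6122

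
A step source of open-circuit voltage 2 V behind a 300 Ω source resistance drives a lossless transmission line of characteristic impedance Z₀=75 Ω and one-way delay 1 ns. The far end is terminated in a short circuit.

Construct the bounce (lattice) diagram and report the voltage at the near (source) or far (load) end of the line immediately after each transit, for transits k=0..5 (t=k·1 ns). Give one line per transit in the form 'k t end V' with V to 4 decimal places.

Γ_L=-1.000000, Γ_S=0.600000; launch V₁=2·75/375=0.400000
k=0 src: V=0.4000
k=1 load: inc=0.400000, refl=0.400000·-1.000000=-0.4000; V=0.000000+0.400000+-0.400000=0.0000
k=2 src: inc=-0.400000, refl=-0.400000·0.600000=-0.2400; V=0.400000+-0.400000+-0.240000=-0.2400
k=3 load: inc=-0.240000, refl=-0.240000·-1.000000=0.2400; V=0.000000+-0.240000+0.240000=0.0000
k=4 src: inc=0.240000, refl=0.240000·0.600000=0.1440; V=-0.240000+0.240000+0.144000=0.1440
k=5 load: inc=0.144000, refl=0.144000·-1.000000=-0.1440; V=0.000000+0.144000+-0.144000=0.0000

0 0 source 0.4000
1 1 load 0.0000
2 2 source -0.2400
3 3 load 0.0000
4 4 source 0.1440
5 5 load 0.0000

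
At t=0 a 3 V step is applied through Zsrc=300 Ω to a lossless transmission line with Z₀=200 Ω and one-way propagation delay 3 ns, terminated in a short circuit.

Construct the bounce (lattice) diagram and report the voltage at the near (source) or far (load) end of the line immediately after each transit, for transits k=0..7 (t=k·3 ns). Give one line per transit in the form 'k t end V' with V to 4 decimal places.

Γ_L=-1.000000, Γ_S=0.200000; launch V₁=3·200/500=1.200000
k=0 src: V=1.2000
k=1 load: inc=1.200000, refl=1.200000·-1.000000=-1.2000; V=0.000000+1.200000+-1.200000=0.0000
k=2 src: inc=-1.200000, refl=-1.200000·0.200000=-0.2400; V=1.200000+-1.200000+-0.240000=-0.2400
k=3 load: inc=-0.240000, refl=-0.240000·-1.000000=0.2400; V=0.000000+-0.240000+0.240000=0.0000
k=4 src: inc=0.240000, refl=0.240000·0.200000=0.0480; V=-0.240000+0.240000+0.048000=0.0480
k=5 load: inc=0.048000, refl=0.048000·-1.000000=-0.0480; V=0.000000+0.048000+-0.048000=0.0000
k=6 src: inc=-0.048000, refl=-0.048000·0.200000=-0.0096; V=0.048000+-0.048000+-0.009600=-0.0096
k=7 load: inc=-0.009600, refl=-0.009600·-1.000000=0.0096; V=0.000000+-0.009600+0.009600=0.0000

0 0 source 1.2000
1 3 load 0.0000
2 6 source -0.2400
3 9 load 0.0000
4 12 source 0.0480
5 15 load 0.0000
6 18 source -0.0096
7 21 load 0.0000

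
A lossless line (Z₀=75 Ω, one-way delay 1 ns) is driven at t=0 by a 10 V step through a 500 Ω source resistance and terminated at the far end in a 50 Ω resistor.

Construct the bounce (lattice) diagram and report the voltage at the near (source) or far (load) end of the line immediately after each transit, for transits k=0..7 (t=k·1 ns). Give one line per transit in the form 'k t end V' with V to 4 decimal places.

Γ_L=-0.200000, Γ_S=0.739130; launch V₁=10·75/575=1.304348
k=0 src: V=1.3043
k=1 load: inc=1.304348, refl=1.304348·-0.200000=-0.2609; V=0.000000+1.304348+-0.260870=1.0435
k=2 src: inc=-0.260870, refl=-0.260870·0.739130=-0.1928; V=1.304348+-0.260870+-0.192817=0.8507
k=3 load: inc=-0.192817, refl=-0.192817·-0.200000=0.0386; V=1.043478+-0.192817+0.038563=0.8892
k=4 src: inc=0.038563, refl=0.038563·0.739130=0.0285; V=0.850662+0.038563+0.028503=0.9177
k=5 load: inc=0.028503, refl=0.028503·-0.200000=-0.0057; V=0.889225+0.028503+-0.005701=0.9120
k=6 src: inc=-0.005701, refl=-0.005701·0.739130=-0.0042; V=0.917728+-0.005701+-0.004214=0.9078
k=7 load: inc=-0.004214, refl=-0.004214·-0.200000=0.0008; V=0.912028+-0.004214+0.000843=0.9087

0 0 source 1.3043
1 1 load 1.0435
2 2 source 0.8507
3 3 load 0.8892
4 4 source 0.9177
5 5 load 0.9120
6 6 source 0.9078
7 7 load 0.9087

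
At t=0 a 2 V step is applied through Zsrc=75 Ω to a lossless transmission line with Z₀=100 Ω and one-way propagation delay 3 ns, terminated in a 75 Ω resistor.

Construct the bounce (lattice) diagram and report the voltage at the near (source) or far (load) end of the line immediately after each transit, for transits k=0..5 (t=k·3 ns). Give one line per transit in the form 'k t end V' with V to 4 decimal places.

Γ_L=-0.142857, Γ_S=-0.142857; launch V₁=2·100/175=1.142857
k=0 src: V=1.1429
k=1 load: inc=1.142857, refl=1.142857·-0.142857=-0.1633; V=0.000000+1.142857+-0.163265=0.9796
k=2 src: inc=-0.163265, refl=-0.163265·-0.142857=0.0233; V=1.142857+-0.163265+0.023324=1.0029
k=3 load: inc=0.023324, refl=0.023324·-0.142857=-0.0033; V=0.979592+0.023324+-0.003332=0.9996
k=4 src: inc=-0.003332, refl=-0.003332·-0.142857=0.0005; V=1.002915+-0.003332+0.000476=1.0001
k=5 load: inc=0.000476, refl=0.000476·-0.142857=-0.0001; V=0.999584+0.000476+-0.000068=1.0000

0 0 source 1.1429
1 3 load 0.9796
2 6 source 1.0029
3 9 load 0.9996
4 12 source 1.0001
5 15 load 1.0000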